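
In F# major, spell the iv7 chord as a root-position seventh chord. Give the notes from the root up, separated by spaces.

B D F# A

iv7 is built on scale degree 4, which is B in both F# major and its parallel. Building the minor-seventh chord from the parallel minor on B: B–D–F#–A.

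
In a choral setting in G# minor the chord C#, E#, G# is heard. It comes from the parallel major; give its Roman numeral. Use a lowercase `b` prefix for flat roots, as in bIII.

IV

The root C# is the diatonic 4th degree of G# minor; the borrowing shows in the chord quality. C#–E#–G# is a major chord — the form found in G# major, not the diatonic iv (C#m). Borrowed into G# minor it is written IV.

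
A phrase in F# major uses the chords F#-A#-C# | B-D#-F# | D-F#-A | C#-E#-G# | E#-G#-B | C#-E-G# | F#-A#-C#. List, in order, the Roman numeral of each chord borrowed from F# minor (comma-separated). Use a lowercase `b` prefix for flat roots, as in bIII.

bVI, v

F# major has the diatonic set F#, G#m, A#m, B, C#, D#m, E#dim. F#–A#–C# = F#, B–D#–F# = B, C#–E#–G# = C# and E#–G#–B = E#dim all belong to that set. But D–F#–A is foreign: the diatonic vi on degree 6 is D#m, whereas D comes from F# minor. It is labeled bVI. C#–E–G# doesn't fit — on degree 5 F# major would have C# (V). C#m is the degree-5 chord of F# minor, so it is the borrowed v.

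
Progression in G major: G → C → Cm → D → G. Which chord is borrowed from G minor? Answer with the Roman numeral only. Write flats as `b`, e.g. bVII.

iv

In G major the diatonic chords are G, Am, Bm, C, D, Em, F#dim. G, C and D are all diatonic. Cm (C–Eb–G) is not: scale degree 4 in G major carries C (IV). In G minor the chord on that degree is Cm, so here it functions as iv, borrowed from the parallel minor.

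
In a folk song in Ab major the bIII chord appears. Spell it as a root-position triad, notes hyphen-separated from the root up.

Cb-Eb-Gb

Scale degree 3 in Ab major is C. bIII uses the lowered form, Cb, taken from Ab minor. Stacking thirds in Ab minor on Cb gives Cb–Eb–Gb.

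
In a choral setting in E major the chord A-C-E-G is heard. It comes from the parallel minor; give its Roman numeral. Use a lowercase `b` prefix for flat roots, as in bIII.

The root A is the diatonic 4th degree of E major; the borrowing shows in the chord quality. A–C–E–G is a minor-seventh chord — the form found in E minor, not the diatonic IV (A). Borrowed into E major it is written iv7.

iv7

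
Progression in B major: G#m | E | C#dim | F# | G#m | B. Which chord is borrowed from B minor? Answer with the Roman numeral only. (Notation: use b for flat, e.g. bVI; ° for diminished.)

ii°

The diatonic triads in B major are B, C#m, D#m, E, F#, G#m, A#dim. Of the given chords, G#m, E, F# and B are diatonic. C#dim (C#–E–G) doesn't fit — on degree 2 B major would have C#m (ii). C#dim is the degree-2 chord of B minor, so it is the borrowed ii°.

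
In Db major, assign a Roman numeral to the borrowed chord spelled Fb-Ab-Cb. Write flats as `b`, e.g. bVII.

bIII

The root Fb is the lowered 3rd scale degree — diatonically Db major has F there. Fb–Ab–Cb is a major chord — the form found in Db minor, not the diatonic iii (Fm). Borrowed into Db major it is written bIII.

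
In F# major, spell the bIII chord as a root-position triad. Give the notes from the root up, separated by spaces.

A C# E

Scale degree 3 in F# major is A#. bIII uses the lowered form, A, taken from F# minor. Stacking thirds in F# minor on A gives A–C#–E.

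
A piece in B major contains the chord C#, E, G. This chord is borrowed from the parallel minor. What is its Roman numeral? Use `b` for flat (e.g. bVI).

The root C# is the diatonic 2nd degree of B major; the borrowing shows in the chord quality. C#–E–G is a diminished chord — the form found in B minor, not the diatonic ii (C#m). Borrowed into B major it is written ii°.

ii°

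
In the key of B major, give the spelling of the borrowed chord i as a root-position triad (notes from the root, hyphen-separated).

B-D-F#

The root, B, is scale degree 1 — the same note in B major and B minor; only the chord quality changes. In B minor the chord on B is B–D–F#.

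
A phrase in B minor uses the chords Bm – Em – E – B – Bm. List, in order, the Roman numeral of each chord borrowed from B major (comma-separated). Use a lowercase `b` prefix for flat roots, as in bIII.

B minor has the diatonic set Bm, C#dim, D, Em, F#, G, A (with V from harmonic minor). Bm and Em are both diatonic. E (E–G#–B) is not: scale degree 4 in B minor carries Em (iv). In B major the chord on that degree is E, so here it functions as IV, borrowed from the parallel major. B (B–D#–F#) doesn't fit — on degree 1 B minor would have Bm (i). B is the degree-1 chord of B major, so it is the borrowed I.

IV, I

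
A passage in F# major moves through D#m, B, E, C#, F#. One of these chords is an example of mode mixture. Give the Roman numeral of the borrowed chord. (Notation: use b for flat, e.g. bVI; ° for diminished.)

bVII

In F# major the diatonic chords are F#, G#m, A#m, B, C#, D#m, E#dim. D#m, B, C# and F# all belong to that set. But E (E–G#–B) is foreign: the diatonic vii° on degree 7 is E#dim, whereas E comes from F# minor. It is labeled bVII.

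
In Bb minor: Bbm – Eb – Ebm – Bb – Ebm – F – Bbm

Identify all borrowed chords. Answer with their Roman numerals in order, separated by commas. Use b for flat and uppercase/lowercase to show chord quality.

Bb minor has the diatonic set Bbm, Cdim, Db, Ebm, F, Gb, Ab (with V from harmonic minor). Bbm, Ebm and F all belong to that set. But Eb (Eb–G–Bb) is foreign: the diatonic iv on degree 4 is Ebm, whereas Eb comes from Bb major. It is labeled IV. Bb (Bb–D–F) doesn't fit — on degree 1 Bb minor would have Bbm (i). Bb is the degree-1 chord of Bb major, so it is the borrowed I.

IV, I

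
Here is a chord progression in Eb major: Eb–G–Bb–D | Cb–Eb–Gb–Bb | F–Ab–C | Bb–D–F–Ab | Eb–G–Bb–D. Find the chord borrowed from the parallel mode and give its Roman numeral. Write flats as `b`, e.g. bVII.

In Eb major the diatonic chords are Eb, Fm, Gm, Ab, Bb, Cm, Ddim. Eb–G–Bb–D = Ebmaj7, F–Ab–C = Fm and Bb–D–F–Ab = Bb7 are all diatonic. Cb–Eb–Gb–Bb doesn't fit — on degree 6 Eb major would have Cm (vi). Cbmaj7 is the degree-6 chord of Eb minor, so it is the borrowed bVImaj7.

bVImaj7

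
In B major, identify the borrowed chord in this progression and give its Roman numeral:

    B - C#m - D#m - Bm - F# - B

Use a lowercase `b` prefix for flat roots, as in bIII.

i

The diatonic triads in B major are B, C#m, D#m, E, F#, G#m, A#dim. B, C#m, D#m and F# are all diatonic. Bm (B–D–F#) doesn't fit — on degree 1 B major would have B (I). Bm is the degree-1 chord of B minor, so it is the borrowed i.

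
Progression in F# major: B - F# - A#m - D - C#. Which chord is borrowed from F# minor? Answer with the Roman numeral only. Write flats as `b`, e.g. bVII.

F# major has the diatonic set F#, G#m, A#m, B, C#, D#m, E#dim. Of the given chords, B, F#, A#m and C# are diatonic. D (D–F#–A) is not: scale degree 6 in F# major carries D#m (vi). In F# minor the chord on that degree is D, so here it functions as bVI, borrowed from the parallel minor.

bVI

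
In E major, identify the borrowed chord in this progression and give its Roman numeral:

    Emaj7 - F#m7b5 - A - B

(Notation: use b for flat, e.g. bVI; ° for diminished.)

The diatonic triads in E major are E, F#m, G#m, A, B, C#m, D#dim. Of the given chords, Emaj7, A and B are diatonic. F#m7b5 (F#–A–C–E) is not: scale degree 2 in E major carries F#m (ii). In E minor the chord on that degree is F#m7b5, so here it functions as iiø7, borrowed from the parallel minor.

iiø7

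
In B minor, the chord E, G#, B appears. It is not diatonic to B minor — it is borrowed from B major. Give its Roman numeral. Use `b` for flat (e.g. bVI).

IV

E is scale degree 4 in B minor. The diatonic chord on degree 4 would be Em (iv), but E–G#–B is the major chord from B major. As a borrowed chord it is labeled IV.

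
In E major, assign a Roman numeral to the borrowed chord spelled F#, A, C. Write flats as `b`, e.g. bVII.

F# is scale degree 2 in E major. The diatonic chord on degree 2 would be F#m (ii), but F#–A–C is the diminished chord from E minor. As a borrowed chord it is labeled ii°.

ii°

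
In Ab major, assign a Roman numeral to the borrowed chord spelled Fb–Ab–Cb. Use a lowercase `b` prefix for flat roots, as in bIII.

bVI

Fb is the lowered form of scale degree 6 in Ab major (the diatonic degree 6 is F). Diatonically Ab major has Fm (vi) on that degree; Fb–Ab–Cb is instead the major chord native to Ab minor, so it takes the label bVI.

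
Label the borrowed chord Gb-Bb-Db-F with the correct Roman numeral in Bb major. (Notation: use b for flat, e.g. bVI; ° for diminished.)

bVImaj7

The root Gb is the lowered 6th scale degree — diatonically Bb major has G there. The diatonic chord on degree 6 would be Gm (vi), but Gb–Bb–Db–F is the major-seventh chord from Bb minor. As a borrowed chord it is labeled bVImaj7.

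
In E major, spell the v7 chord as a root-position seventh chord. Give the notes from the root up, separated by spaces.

v7 is built on scale degree 5, which is B in both E major and its parallel. In E minor the chord on B is B–D–F#–A.

B D F# A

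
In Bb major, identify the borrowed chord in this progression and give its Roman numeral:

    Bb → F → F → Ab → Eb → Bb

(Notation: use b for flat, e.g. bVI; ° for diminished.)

The diatonic triads in Bb major are Bb, Cm, Dm, Eb, F, Gm, Adim. Bb, F and Eb are all diatonic. Ab (Ab–C–Eb) doesn't fit — on degree 7 Bb major would have Adim (vii°). Ab is the degree-7 chord of Bb minor, so it is the borrowed bVII.

bVII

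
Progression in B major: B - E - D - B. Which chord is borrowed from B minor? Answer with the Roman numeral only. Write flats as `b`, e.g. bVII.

bIII

B major has the diatonic set B, C#m, D#m, E, F#, G#m, A#dim. B and E both belong to that set. D (D–F#–A) is not: scale degree 3 in B major carries D#m (iii). In B minor the chord on that degree is D, so here it functions as bIII, borrowed from the parallel minor.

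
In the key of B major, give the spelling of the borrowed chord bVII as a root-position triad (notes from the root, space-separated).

A C# E

bVII is built on the lowered scale degree 7. In B major degree 7 is A#; lowered it becomes A. In B minor the chord on A is A–C#–E.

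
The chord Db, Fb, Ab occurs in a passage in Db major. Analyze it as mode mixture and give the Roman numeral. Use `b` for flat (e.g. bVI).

Db is scale degree 1 in Db major. Diatonically Db major has Db (I) on that degree; Db–Fb–Ab is instead the minor chord native to Db minor, so it takes the label i.

i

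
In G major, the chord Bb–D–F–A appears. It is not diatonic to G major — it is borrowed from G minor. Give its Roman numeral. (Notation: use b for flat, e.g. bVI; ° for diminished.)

Bb is the lowered form of scale degree 3 in G major (the diatonic degree 3 is B). Bb–D–F–A is a major-seventh chord — the form found in G minor, not the diatonic iii (Bm). Borrowed into G major it is written bIIImaj7.

bIIImaj7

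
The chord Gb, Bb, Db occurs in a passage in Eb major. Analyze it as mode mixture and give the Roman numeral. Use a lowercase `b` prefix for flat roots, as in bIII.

bIII

The root Gb is the lowered 3rd scale degree — diatonically Eb major has G there. Gb–Bb–Db is a major chord — the form found in Eb minor, not the diatonic iii (Gm). Borrowed into Eb major it is written bIII.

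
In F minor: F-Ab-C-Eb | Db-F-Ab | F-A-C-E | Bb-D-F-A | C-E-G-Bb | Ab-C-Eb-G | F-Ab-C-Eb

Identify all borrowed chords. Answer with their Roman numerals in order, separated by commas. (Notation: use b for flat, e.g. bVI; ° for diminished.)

In F minor (with V from harmonic minor) the diatonic chords are Fm, Gdim, Ab, Bbm, C, Db, Eb. Of the given chords, F–Ab–C–Eb = Fm7, Db–F–Ab = Db, C–E–G–Bb = C7 and Ab–C–Eb–G = Abmaj7 are diatonic. But F–A–C–E is foreign: the diatonic i on degree 1 is Fm, whereas Fmaj7 comes from F major. It is labeled Imaj7. Bb–D–F–A is not: scale degree 4 in F minor carries Bbm (iv). In F major the chord on that degree is Bbmaj7, so here it functions as IVmaj7, borrowed from the parallel major.

Imaj7, IVmaj7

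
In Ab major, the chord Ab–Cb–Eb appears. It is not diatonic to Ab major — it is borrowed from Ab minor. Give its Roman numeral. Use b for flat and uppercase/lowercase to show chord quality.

Ab is scale degree 1 in Ab major. The diatonic chord on degree 1 would be Ab (I), but Ab–Cb–Eb is the minor chord from Ab minor. As a borrowed chord it is labeled i.

i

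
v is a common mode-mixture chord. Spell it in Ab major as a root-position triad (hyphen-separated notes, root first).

v is built on scale degree 5, which is Eb in both Ab major and its parallel. Building the minor chord from the parallel minor on Eb: Eb–Gb–Bb.

Eb-Gb-Bb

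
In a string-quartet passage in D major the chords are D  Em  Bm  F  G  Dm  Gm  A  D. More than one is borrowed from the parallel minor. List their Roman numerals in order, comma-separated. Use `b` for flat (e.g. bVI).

D major has the diatonic set D, Em, F#m, G, A, Bm, C#dim. Of the given chords, D, Em, Bm, G and A are diatonic. F (F–A–C) is not: scale degree 3 in D major carries F#m (iii). In D minor the chord on that degree is F, so here it functions as bIII, borrowed from the parallel minor. Dm (D–F–A) is not: scale degree 1 in D major carries D (I). In D minor the chord on that degree is Dm, so here it functions as i, borrowed from the parallel minor. But Gm (G–Bb–D) is foreign: the diatonic IV on degree 4 is G, whereas Gm comes from D minor. It is labeled iv.

bIII, i, iv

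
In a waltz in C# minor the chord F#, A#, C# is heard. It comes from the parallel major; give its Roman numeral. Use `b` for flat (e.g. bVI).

IV

F# is scale degree 4 in C# minor. Diatonically C# minor has F#m (iv) on that degree; F#–A#–C# is instead the major chord native to C# major, so it takes the label IV.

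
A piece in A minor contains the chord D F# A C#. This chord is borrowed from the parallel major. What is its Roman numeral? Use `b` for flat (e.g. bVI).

IVmaj7

The root D is the diatonic 4th degree of A minor; the borrowing shows in the chord quality. Diatonically A minor has Dm (iv) on that degree; D–F#–A–C# is instead the major-seventh chord native to A major, so it takes the label IVmaj7.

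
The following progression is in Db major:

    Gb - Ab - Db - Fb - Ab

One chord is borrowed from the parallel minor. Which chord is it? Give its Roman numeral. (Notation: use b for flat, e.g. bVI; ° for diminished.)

The diatonic triads in Db major are Db, Ebm, Fm, Gb, Ab, Bbm, Cdim. Gb, Ab and Db are all diatonic. Fb (Fb–Ab–Cb) doesn't fit — on degree 3 Db major would have Fm (iii). Fb is the degree-3 chord of Db minor, so it is the borrowed bIII.

bIII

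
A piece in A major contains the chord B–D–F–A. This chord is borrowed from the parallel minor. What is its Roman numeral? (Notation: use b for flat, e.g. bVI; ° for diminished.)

iiø7

B is scale degree 2 in A major. Diatonically A major has Bm (ii) on that degree; B–D–F–A is instead the half-diminished-seventh chord native to A minor, so it takes the label iiø7.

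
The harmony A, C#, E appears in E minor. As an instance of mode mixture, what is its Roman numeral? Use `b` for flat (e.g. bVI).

A is scale degree 4 in E minor. Diatonically E minor has Am (iv) on that degree; A–C#–E is instead the major chord native to E major, so it takes the label IV.

IV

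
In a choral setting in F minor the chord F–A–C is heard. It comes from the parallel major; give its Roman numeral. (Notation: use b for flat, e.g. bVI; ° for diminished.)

I

F is scale degree 1 in F minor. Diatonically F minor has Fm (i) on that degree; F–A–C is instead the major chord native to F major, so it takes the label I.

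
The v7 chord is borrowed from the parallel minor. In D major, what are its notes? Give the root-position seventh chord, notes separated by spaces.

A C E G

The root, A, is scale degree 5 — the same note in D major and D minor; only the chord quality changes. Building the minor-seventh chord from the parallel minor on A: A–C–E–G.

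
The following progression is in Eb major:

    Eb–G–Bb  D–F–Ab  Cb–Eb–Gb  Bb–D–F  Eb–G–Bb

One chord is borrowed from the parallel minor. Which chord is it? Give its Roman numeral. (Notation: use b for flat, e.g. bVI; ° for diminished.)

bVI

Eb major has the diatonic set Eb, Fm, Gm, Ab, Bb, Cm, Ddim. Of the given chords, Eb–G–Bb = Eb, D–F–Ab = Ddim and Bb–D–F = Bb are diatonic. Cb–Eb–Gb is not: scale degree 6 in Eb major carries Cm (vi). In Eb minor the chord on that degree is Cb, so here it functions as bVI, borrowed from the parallel minor.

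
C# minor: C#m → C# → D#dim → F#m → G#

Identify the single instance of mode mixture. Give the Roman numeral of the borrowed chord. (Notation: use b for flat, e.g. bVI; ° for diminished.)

I

C# minor has the diatonic set C#m, D#dim, E, F#m, G#, A, B (with V from harmonic minor). C#m, D#dim, F#m and G# are all diatonic. C# (C#–E#–G#) doesn't fit — on degree 1 C# minor would have C#m (i). C# is the degree-1 chord of C# major, so it is the borrowed I.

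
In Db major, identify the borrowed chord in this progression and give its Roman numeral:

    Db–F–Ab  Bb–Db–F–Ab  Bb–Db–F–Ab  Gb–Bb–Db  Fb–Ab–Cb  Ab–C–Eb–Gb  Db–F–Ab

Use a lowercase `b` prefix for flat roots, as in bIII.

The diatonic triads in Db major are Db, Ebm, Fm, Gb, Ab, Bbm, Cdim. Db–F–Ab = Db, Bb–Db–F–Ab = Bbm7, Gb–Bb–Db = Gb and Ab–C–Eb–Gb = Ab7 all belong to that set. But Fb–Ab–Cb is foreign: the diatonic iii on degree 3 is Fm, whereas Fb comes from Db minor. It is labeled bIII.

bIII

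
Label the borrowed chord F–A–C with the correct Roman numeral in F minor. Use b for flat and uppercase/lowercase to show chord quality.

I

The root F is the diatonic 1st degree of F minor; the borrowing shows in the chord quality. The diatonic chord on degree 1 would be Fm (i), but F–A–C is the major chord from F major. As a borrowed chord it is labeled I.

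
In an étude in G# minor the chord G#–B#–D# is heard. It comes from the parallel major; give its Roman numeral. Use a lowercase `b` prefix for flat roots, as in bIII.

I

The root G# is the diatonic 1st degree of G# minor; the borrowing shows in the chord quality. Diatonically G# minor has G#m (i) on that degree; G#–B#–D# is instead the major chord native to G# major, so it takes the label I.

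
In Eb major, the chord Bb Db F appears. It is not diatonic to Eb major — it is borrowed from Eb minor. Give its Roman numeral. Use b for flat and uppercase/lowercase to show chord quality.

v

Bb is scale degree 5 in Eb major. Diatonically Eb major has Bb (V) on that degree; Bb–Db–F is instead the minor chord native to Eb minor, so it takes the label v.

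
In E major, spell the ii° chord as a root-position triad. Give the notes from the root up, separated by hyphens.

F#-A-C

The root, F#, is scale degree 2 — the same note in E major and E minor; only the chord quality changes. Stacking thirds in E minor on F# gives F#–A–C.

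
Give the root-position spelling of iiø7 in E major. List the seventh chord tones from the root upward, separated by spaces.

The root, F#, is scale degree 2 — the same note in E major and E minor; only the chord quality changes. In E minor the chord on F# is F#–A–C–E.

F# A C E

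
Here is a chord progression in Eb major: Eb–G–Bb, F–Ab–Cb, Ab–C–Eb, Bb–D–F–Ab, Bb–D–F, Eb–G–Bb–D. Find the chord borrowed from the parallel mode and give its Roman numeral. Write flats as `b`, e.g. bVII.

ii°

The diatonic triads in Eb major are Eb, Fm, Gm, Ab, Bb, Cm, Ddim. Of the given chords, Eb–G–Bb = Eb, Ab–C–Eb = Ab, Bb–D–F–Ab = Bb7, Bb–D–F = Bb and Eb–G–Bb–D = Ebmaj7 are diatonic. F–Ab–Cb doesn't fit — on degree 2 Eb major would have Fm (ii). Fdim is the degree-2 chord of Eb minor, so it is the borrowed ii°.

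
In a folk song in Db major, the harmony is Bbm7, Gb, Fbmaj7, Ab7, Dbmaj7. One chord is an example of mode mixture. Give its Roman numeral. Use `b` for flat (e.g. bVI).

bIIImaj7

The diatonic triads in Db major are Db, Ebm, Fm, Gb, Ab, Bbm, Cdim. Bbm7, Gb, Ab7 and Dbmaj7 are all diatonic. But Fbmaj7 (Fb–Ab–Cb–Eb) is foreign: the diatonic iii on degree 3 is Fm, whereas Fbmaj7 comes from Db minor. It is labeled bIIImaj7.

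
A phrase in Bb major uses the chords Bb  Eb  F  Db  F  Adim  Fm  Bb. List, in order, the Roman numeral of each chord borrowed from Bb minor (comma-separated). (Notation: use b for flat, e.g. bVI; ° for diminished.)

bIII, v

Bb major has the diatonic set Bb, Cm, Dm, Eb, F, Gm, Adim. Bb, Eb, F and Adim all belong to that set. But Db (Db–F–Ab) is foreign: the diatonic iii on degree 3 is Dm, whereas Db comes from Bb minor. It is labeled bIII. Fm (F–Ab–C) doesn't fit — on degree 5 Bb major would have F (V). Fm is the degree-5 chord of Bb minor, so it is the borrowed v.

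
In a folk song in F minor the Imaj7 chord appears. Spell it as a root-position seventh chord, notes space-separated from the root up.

Imaj7 is built on scale degree 1, which is F in both F minor and its parallel. In F major the chord on F is F–A–C–E.

F A C E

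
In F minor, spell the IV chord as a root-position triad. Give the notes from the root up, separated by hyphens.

Bb-D-F

The root, Bb, is scale degree 4 — the same note in F minor and F major; only the chord quality changes. Stacking thirds in F major on Bb gives Bb–D–F.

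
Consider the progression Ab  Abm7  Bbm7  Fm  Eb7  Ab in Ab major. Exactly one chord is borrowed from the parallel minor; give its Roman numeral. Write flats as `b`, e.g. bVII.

i7

The diatonic triads in Ab major are Ab, Bbm, Cm, Db, Eb, Fm, Gdim. Ab, Bbm7, Fm and Eb7 all belong to that set. But Abm7 (Ab–Cb–Eb–Gb) is foreign: the diatonic I on degree 1 is Ab, whereas Abm7 comes from Ab minor. It is labeled i7.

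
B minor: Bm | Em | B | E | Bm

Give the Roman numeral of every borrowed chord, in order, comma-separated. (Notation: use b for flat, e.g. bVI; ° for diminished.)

B minor has the diatonic set Bm, C#dim, D, Em, F#, G, A (with V from harmonic minor). Bm and Em are both diatonic. B (B–D#–F#) doesn't fit — on degree 1 B minor would have Bm (i). B is the degree-1 chord of B major, so it is the borrowed I. E (E–G#–B) is not: scale degree 4 in B minor carries Em (iv). In B major the chord on that degree is E, so here it functions as IV, borrowed from the parallel major.

I, IV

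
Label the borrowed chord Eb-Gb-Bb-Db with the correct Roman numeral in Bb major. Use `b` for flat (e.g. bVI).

iv7

The root Eb is the diatonic 4th degree of Bb major; the borrowing shows in the chord quality. The diatonic chord on degree 4 would be Eb (IV), but Eb–Gb–Bb–Db is the minor-seventh chord from Bb minor. As a borrowed chord it is labeled iv7.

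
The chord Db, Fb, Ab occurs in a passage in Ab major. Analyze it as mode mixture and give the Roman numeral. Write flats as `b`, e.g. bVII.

Db is scale degree 4 in Ab major. Db–Fb–Ab is a minor chord — the form found in Ab minor, not the diatonic IV (Db). Borrowed into Ab major it is written iv.

iv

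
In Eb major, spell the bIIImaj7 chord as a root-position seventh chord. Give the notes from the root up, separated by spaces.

The root of bIIImaj7 is the lowered 3rd degree: G becomes Gb. In Eb minor the chord on Gb is Gb–Bb–Db–F.

Gb Bb Db F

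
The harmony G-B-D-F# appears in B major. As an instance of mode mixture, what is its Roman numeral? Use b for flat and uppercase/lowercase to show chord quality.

bVImaj7

G is the lowered form of scale degree 6 in B major (the diatonic degree 6 is G#). Diatonically B major has G#m (vi) on that degree; G–B–D–F# is instead the major-seventh chord native to B minor, so it takes the label bVImaj7.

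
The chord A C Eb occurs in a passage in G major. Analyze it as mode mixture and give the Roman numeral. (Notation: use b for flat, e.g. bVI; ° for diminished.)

ii°

A is scale degree 2 in G major. The diatonic chord on degree 2 would be Am (ii), but A–C–Eb is the diminished chord from G minor. As a borrowed chord it is labeled ii°.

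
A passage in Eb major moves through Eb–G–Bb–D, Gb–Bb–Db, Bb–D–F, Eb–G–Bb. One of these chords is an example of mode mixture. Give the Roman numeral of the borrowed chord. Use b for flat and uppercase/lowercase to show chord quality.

bIII

Eb major has the diatonic set Eb, Fm, Gm, Ab, Bb, Cm, Ddim. Eb–G–Bb–D = Ebmaj7, Bb–D–F = Bb and Eb–G–Bb = Eb all belong to that set. But Gb–Bb–Db is foreign: the diatonic iii on degree 3 is Gm, whereas Gb comes from Eb minor. It is labeled bIII.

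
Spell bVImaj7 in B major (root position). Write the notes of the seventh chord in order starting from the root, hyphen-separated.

G-B-D-F#

Scale degree 6 in B major is G#. bVImaj7 uses the lowered form, G, taken from B minor. Building the major-seventh chord from the parallel minor on G: G–B–D–F#.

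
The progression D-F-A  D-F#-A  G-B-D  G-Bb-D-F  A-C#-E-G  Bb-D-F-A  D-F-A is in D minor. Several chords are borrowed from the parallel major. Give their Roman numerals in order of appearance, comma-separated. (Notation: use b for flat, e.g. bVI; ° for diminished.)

I, IV

D minor has the diatonic set Dm, Edim, F, Gm, A, Bb, C (with V from harmonic minor). Of the given chords, D–F–A = Dm, G–Bb–D–F = Gm7, A–C#–E–G = A7 and Bb–D–F–A = Bbmaj7 are diatonic. But D–F#–A is foreign: the diatonic i on degree 1 is Dm, whereas D comes from D major. It is labeled I. But G–B–D is foreign: the diatonic iv on degree 4 is Gm, whereas G comes from D major. It is labeled IV.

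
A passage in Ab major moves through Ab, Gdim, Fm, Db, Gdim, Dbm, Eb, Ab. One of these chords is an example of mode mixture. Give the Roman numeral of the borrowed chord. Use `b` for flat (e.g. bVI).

iv

In Ab major the diatonic chords are Ab, Bbm, Cm, Db, Eb, Fm, Gdim. Of the given chords, Ab, Gdim, Fm, Db and Eb are diatonic. Dbm (Db–Fb–Ab) doesn't fit — on degree 4 Ab major would have Db (IV). Dbm is the degree-4 chord of Ab minor, so it is the borrowed iv.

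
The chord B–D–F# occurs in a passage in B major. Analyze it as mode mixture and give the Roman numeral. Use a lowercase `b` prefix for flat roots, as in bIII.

The root B is the diatonic 1st degree of B major; the borrowing shows in the chord quality. Diatonically B major has B (I) on that degree; B–D–F# is instead the minor chord native to B minor, so it takes the label i.

i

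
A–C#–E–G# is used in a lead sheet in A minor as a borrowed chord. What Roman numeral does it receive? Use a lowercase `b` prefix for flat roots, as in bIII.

Imaj7

The root A is the diatonic 1st degree of A minor; the borrowing shows in the chord quality. Diatonically A minor has Am (i) on that degree; A–C#–E–G# is instead the major-seventh chord native to A major, so it takes the label Imaj7.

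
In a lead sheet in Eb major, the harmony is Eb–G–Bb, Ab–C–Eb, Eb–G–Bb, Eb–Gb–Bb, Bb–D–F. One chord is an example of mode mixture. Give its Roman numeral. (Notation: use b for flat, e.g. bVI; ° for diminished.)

i

The diatonic triads in Eb major are Eb, Fm, Gm, Ab, Bb, Cm, Ddim. Of the given chords, Eb–G–Bb = Eb, Ab–C–Eb = Ab and Bb–D–F = Bb are diatonic. But Eb–Gb–Bb is foreign: the diatonic I on degree 1 is Eb, whereas Ebm comes from Eb minor. It is labeled i.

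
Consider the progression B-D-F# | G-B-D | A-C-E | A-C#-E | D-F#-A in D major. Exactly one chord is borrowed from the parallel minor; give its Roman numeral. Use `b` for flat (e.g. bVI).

v

The diatonic triads in D major are D, Em, F#m, G, A, Bm, C#dim. B–D–F# = Bm, G–B–D = G, A–C#–E = A and D–F#–A = D are all diatonic. But A–C–E is foreign: the diatonic V on degree 5 is A, whereas Am comes from D minor. It is labeled v.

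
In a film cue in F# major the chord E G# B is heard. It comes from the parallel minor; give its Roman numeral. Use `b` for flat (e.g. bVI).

bVII

E is the lowered form of scale degree 7 in F# major (the diatonic degree 7 is E#). The diatonic chord on degree 7 would be E#dim (vii°), but E–G#–B is the major chord from F# minor. As a borrowed chord it is labeled bVII.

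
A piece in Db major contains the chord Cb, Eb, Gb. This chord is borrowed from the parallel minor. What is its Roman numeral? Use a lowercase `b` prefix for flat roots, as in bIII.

bVII

In Db major scale degree 7 is C; Cb is its lowered form, from Db minor. The diatonic chord on degree 7 would be Cdim (vii°), but Cb–Eb–Gb is the major chord from Db minor. As a borrowed chord it is labeled bVII.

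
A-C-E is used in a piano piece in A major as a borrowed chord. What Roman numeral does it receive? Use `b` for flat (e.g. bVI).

The root A is the diatonic 1st degree of A major; the borrowing shows in the chord quality. A–C–E is a minor chord — the form found in A minor, not the diatonic I (A). Borrowed into A major it is written i.

i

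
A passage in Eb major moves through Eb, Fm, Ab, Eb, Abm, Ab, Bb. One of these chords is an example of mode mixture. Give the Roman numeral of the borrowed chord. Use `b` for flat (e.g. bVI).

iv

In Eb major the diatonic chords are Eb, Fm, Gm, Ab, Bb, Cm, Ddim. Eb, Fm, Ab and Bb all belong to that set. Abm (Ab–Cb–Eb) is not: scale degree 4 in Eb major carries Ab (IV). In Eb minor the chord on that degree is Abm, so here it functions as iv, borrowed from the parallel minor.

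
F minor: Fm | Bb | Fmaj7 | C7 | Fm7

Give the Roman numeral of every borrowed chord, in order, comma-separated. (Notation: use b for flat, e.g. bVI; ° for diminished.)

F minor has the diatonic set Fm, Gdim, Ab, Bbm, C, Db, Eb (with V from harmonic minor). Fm, C7 and Fm7 all belong to that set. But Bb (Bb–D–F) is foreign: the diatonic iv on degree 4 is Bbm, whereas Bb comes from F major. It is labeled IV. Fmaj7 (F–A–C–E) doesn't fit — on degree 1 F minor would have Fm (i). Fmaj7 is the degree-1 chord of F major, so it is the borrowed Imaj7.

IV, Imaj7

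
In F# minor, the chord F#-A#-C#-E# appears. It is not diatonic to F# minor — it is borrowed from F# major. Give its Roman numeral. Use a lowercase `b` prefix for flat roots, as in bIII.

Imaj7

F# is scale degree 1 in F# minor. Diatonically F# minor has F#m (i) on that degree; F#–A#–C#–E# is instead the major-seventh chord native to F# major, so it takes the label Imaj7.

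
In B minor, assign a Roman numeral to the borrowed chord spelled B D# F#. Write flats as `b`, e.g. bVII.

I

B is scale degree 1 in B minor. Diatonically B minor has Bm (i) on that degree; B–D#–F# is instead the major chord native to B major, so it takes the label I.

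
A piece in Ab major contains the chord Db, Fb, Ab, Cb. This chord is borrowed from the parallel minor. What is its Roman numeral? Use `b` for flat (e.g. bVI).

Db is scale degree 4 in Ab major. Db–Fb–Ab–Cb is a minor-seventh chord — the form found in Ab minor, not the diatonic IV (Db). Borrowed into Ab major it is written iv7.

iv7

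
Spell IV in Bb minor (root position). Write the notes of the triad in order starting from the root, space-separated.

IV is built on scale degree 4, which is Eb in both Bb minor and its parallel. In Bb major the chord on Eb is Eb–G–Bb.

Eb G Bb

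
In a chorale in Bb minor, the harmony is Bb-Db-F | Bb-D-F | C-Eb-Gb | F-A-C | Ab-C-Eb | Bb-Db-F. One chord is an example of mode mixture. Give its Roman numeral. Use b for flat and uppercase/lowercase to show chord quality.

The diatonic triads in Bb minor (with V from harmonic minor) are Bbm, Cdim, Db, Ebm, F, Gb, Ab. Bb–Db–F = Bbm, C–Eb–Gb = Cdim, F–A–C = F and Ab–C–Eb = Ab are all diatonic. Bb–D–F is not: scale degree 1 in Bb minor carries Bbm (i). In Bb major the chord on that degree is Bb, so here it functions as I, borrowed from the parallel major.

I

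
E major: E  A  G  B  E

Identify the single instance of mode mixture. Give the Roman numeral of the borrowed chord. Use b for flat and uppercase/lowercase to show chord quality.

bIII

In E major the diatonic chords are E, F#m, G#m, A, B, C#m, D#dim. E, A and B are all diatonic. G (G–B–D) is not: scale degree 3 in E major carries G#m (iii). In E minor the chord on that degree is G, so here it functions as bIII, borrowed from the parallel minor.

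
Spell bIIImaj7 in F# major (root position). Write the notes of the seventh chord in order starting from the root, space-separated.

A C# E G#

The root of bIIImaj7 is the lowered 3rd degree: A# becomes A. Building the major-seventh chord from the parallel minor on A: A–C#–E–G#.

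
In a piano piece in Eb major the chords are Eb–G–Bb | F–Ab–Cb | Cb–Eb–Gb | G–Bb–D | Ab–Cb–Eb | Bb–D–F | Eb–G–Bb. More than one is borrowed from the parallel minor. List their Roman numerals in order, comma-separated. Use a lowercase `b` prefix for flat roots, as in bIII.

In Eb major the diatonic chords are Eb, Fm, Gm, Ab, Bb, Cm, Ddim. Eb–G–Bb = Eb, G–Bb–D = Gm and Bb–D–F = Bb all belong to that set. F–Ab–Cb doesn't fit — on degree 2 Eb major would have Fm (ii). Fdim is the degree-2 chord of Eb minor, so it is the borrowed ii°. Cb–Eb–Gb doesn't fit — on degree 6 Eb major would have Cm (vi). Cb is the degree-6 chord of Eb minor, so it is the borrowed bVI. But Ab–Cb–Eb is foreign: the diatonic IV on degree 4 is Ab, whereas Abm comes from Eb minor. It is labeled iv.

ii°, bVI, iv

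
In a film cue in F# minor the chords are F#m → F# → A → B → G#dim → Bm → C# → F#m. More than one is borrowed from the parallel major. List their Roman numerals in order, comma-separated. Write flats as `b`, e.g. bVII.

I, IV

F# minor has the diatonic set F#m, G#dim, A, Bm, C#, D, E (with V from harmonic minor). Of the given chords, F#m, A, G#dim, Bm and C# are diatonic. F# (F#–A#–C#) doesn't fit — on degree 1 F# minor would have F#m (i). F# is the degree-1 chord of F# major, so it is the borrowed I. B (B–D#–F#) is not: scale degree 4 in F# minor carries Bm (iv). In F# major the chord on that degree is B, so here it functions as IV, borrowed from the parallel major.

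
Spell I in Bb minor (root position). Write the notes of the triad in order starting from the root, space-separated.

Bb D F

The root, Bb, is scale degree 1 — the same note in Bb minor and Bb major; only the chord quality changes. Stacking thirds in Bb major on Bb gives Bb–D–F.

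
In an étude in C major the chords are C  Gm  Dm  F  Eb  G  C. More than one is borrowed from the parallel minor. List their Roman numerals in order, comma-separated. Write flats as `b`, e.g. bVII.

v, bIII

In C major the diatonic chords are C, Dm, Em, F, G, Am, Bdim. Of the given chords, C, Dm, F and G are diatonic. Gm (G–Bb–D) is not: scale degree 5 in C major carries G (V). In C minor the chord on that degree is Gm, so here it functions as v, borrowed from the parallel minor. Eb (Eb–G–Bb) doesn't fit — on degree 3 C major would have Em (iii). Eb is the degree-3 chord of C minor, so it is the borrowed bIII.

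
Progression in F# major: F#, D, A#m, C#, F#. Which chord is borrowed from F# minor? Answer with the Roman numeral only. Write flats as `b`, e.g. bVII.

In F# major the diatonic chords are F#, G#m, A#m, B, C#, D#m, E#dim. Of the given chords, F#, A#m and C# are diatonic. But D (D–F#–A) is foreign: the diatonic vi on degree 6 is D#m, whereas D comes from F# minor. It is labeled bVI.

bVI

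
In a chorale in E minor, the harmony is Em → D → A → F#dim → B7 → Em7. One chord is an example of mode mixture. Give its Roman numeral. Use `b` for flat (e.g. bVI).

In E minor (with V from harmonic minor) the diatonic chords are Em, F#dim, G, Am, B, C, D. Em, D, F#dim, B7 and Em7 all belong to that set. A (A–C#–E) doesn't fit — on degree 4 E minor would have Am (iv). A is the degree-4 chord of E major, so it is the borrowed IV.

IV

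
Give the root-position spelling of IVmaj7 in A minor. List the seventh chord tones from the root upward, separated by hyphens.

The root, D, is scale degree 4 — the same note in A minor and A major; only the chord quality changes. Building the major-seventh chord from the parallel major on D: D–F#–A–C#.

D-F#-A-C#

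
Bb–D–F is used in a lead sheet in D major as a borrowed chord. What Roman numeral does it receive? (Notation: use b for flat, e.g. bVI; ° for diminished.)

bVI

In D major scale degree 6 is B; Bb is its lowered form, from D minor. The diatonic chord on degree 6 would be Bm (vi), but Bb–D–F is the major chord from D minor. As a borrowed chord it is labeled bVI.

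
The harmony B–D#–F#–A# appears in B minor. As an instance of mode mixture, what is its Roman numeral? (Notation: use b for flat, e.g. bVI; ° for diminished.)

B is scale degree 1 in B minor. Diatonically B minor has Bm (i) on that degree; B–D#–F#–A# is instead the major-seventh chord native to B major, so it takes the label Imaj7.

Imaj7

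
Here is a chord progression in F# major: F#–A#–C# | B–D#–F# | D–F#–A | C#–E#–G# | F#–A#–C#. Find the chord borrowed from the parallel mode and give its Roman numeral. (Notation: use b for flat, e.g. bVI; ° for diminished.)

bVI

In F# major the diatonic chords are F#, G#m, A#m, B, C#, D#m, E#dim. F#–A#–C# = F#, B–D#–F# = B and C#–E#–G# = C# are all diatonic. D–F#–A doesn't fit — on degree 6 F# major would have D#m (vi). D is the degree-6 chord of F# minor, so it is the borrowed bVI.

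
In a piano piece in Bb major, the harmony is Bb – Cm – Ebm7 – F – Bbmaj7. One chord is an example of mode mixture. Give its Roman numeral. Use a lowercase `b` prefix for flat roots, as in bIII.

iv7

The diatonic triads in Bb major are Bb, Cm, Dm, Eb, F, Gm, Adim. Of the given chords, Bb, Cm, F and Bbmaj7 are diatonic. Ebm7 (Eb–Gb–Bb–Db) doesn't fit — on degree 4 Bb major would have Eb (IV). Ebm7 is the degree-4 chord of Bb minor, so it is the borrowed iv7.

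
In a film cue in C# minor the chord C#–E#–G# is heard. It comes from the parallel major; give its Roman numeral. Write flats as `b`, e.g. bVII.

I

C# is scale degree 1 in C# minor. Diatonically C# minor has C#m (i) on that degree; C#–E#–G# is instead the major chord native to C# major, so it takes the label I.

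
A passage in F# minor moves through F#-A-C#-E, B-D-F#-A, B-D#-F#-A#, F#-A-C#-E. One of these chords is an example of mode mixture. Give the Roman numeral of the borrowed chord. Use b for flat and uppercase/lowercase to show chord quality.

F# minor has the diatonic set F#m, G#dim, A, Bm, C#, D, E (with V from harmonic minor). F#–A–C#–E = F#m7 and B–D–F#–A = Bm7 both belong to that set. But B–D#–F#–A# is foreign: the diatonic iv on degree 4 is Bm, whereas Bmaj7 comes from F# major. It is labeled IVmaj7.

IVmaj7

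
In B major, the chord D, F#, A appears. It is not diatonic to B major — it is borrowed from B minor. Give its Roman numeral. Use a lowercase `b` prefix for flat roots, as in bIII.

In B major scale degree 3 is D#; D is its lowered form, from B minor. The diatonic chord on degree 3 would be D#m (iii), but D–F#–A is the major chord from B minor. As a borrowed chord it is labeled bIII.

bIII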